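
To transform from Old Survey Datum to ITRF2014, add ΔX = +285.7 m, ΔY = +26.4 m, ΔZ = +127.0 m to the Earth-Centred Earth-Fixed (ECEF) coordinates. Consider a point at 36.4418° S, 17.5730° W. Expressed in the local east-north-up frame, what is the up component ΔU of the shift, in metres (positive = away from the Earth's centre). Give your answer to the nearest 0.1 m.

The local up (radial) axis is (cos φ cos λ, cos φ sin λ, sin φ), giving ΔU = 219.109 − 6.412 − 75.439 = 137.26 m.

ΔU = 137.3 m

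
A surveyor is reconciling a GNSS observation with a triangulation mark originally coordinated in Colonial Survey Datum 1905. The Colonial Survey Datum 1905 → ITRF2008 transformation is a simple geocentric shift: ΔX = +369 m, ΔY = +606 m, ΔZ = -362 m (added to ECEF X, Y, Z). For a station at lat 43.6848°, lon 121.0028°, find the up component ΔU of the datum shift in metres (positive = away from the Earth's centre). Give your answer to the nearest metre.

The local up (radial) axis is (cos φ cos λ, cos φ sin λ, sin φ), giving ΔU = -137.445 + 375.625 − 250.030 = -11.85 m.

ΔU = -12 m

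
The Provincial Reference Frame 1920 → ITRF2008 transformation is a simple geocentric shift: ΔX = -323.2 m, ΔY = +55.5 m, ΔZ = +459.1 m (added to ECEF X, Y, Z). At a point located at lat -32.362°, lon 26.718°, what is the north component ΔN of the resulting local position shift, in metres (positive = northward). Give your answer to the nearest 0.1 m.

The local north axis is (−sin φ cos λ, −sin φ sin λ, cos φ), giving ΔN = -154.527 + 13.356 + 387.794 = 246.62 m.

ΔN = 246.6 m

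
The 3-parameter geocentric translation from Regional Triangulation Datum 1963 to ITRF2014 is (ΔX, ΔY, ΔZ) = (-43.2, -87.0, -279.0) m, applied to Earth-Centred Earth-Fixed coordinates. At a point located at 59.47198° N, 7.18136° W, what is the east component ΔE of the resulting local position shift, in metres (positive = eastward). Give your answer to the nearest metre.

At φ = 59.47198°, λ = -7.18136°: sin φ = 0.861381, cos φ = 0.507960, sin λ = -0.125010, cos λ = 0.992155.
ΔE = −sin λ·ΔX + cos λ·ΔY = −(-0.125010)·(-43.2) + (0.992155)·(-87.0) = -91.72 m.

ΔE = -92 m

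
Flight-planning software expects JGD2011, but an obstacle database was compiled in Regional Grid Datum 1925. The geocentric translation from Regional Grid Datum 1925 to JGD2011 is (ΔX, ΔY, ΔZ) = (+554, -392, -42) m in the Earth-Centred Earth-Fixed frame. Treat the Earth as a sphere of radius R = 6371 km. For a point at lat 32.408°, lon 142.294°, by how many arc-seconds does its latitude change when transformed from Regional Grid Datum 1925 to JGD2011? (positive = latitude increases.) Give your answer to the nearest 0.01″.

Δφ = 10.62″

sin φ = 0.535945, cos φ = 0.844253, sin λ = 0.611610, cos λ = -0.791159.
North component: ΔN = −sin φ cos λ·ΔX − sin φ sin λ·ΔY + cos φ·ΔZ = −(0.535945)(-0.791159)(554) − (0.535945)(0.611610)(-392) + (0.844253)(-42) = 327.94 m.
1° of latitude spans πR/180 = 111195 m, so Δφ = 327.94 / 111195 × 3600 = 10.617″.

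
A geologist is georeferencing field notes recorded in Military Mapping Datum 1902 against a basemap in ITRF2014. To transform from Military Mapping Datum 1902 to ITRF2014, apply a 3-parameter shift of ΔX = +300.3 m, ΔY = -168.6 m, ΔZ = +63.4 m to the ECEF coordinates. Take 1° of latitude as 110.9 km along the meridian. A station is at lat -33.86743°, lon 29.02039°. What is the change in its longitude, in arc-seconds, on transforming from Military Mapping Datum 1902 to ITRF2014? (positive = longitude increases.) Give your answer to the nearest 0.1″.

Δλ = -11.5″

sin φ = -0.557273, cos φ = 0.830329, sin λ = 0.485121, cos λ = 0.874447.
East component: ΔE = −sin λ·ΔX + cos λ·ΔY = −(0.485121)(300.3) + (0.874447)(-168.6) = -293.11 m.
1° of latitude spans 110900 m; at latitude φ, 1° of longitude spans that × cos φ = 92083.5 m, so Δλ = -293.11 / 92083.5 × 3600 = -11.459″.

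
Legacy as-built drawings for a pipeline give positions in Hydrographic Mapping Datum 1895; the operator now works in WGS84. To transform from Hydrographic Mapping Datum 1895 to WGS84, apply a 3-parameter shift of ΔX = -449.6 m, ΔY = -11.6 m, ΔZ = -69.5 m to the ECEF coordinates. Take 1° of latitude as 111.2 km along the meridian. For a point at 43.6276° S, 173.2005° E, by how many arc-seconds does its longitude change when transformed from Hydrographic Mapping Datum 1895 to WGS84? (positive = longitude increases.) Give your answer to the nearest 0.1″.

sin φ = -0.689968, cos φ = 0.723840, sin λ = 0.118395, cos λ = -0.992967.
East component: ΔE = −sin λ·ΔX + cos λ·ΔY = −(0.118395)(-449.6) + (-0.992967)(-11.6) = 64.75 m.
1° of latitude spans 111200 m; at latitude φ, 1° of longitude spans that × cos φ = 80491.0 m, so Δλ = 64.75 / 80491.0 × 3600 = 2.896″.

Δλ = 2.9″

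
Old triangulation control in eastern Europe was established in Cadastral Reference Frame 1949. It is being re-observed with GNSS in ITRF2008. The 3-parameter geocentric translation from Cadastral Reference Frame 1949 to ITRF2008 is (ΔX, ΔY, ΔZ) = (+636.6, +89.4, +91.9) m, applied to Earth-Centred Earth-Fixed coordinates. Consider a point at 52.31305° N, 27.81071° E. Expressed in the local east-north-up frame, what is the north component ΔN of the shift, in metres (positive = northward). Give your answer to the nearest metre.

At φ = 52.31305°, λ = 27.81071°: sin φ = 0.791363, cos φ = 0.611347, sin λ = 0.466552, cos λ = 0.884494.
ΔN = −sin φ cos λ·ΔX − sin φ sin λ·ΔY + cos φ·ΔZ = −(0.791363)(0.884494)(636.6) − (0.791363)(0.466552)(89.4) + (0.611347)(91.9) = -422.42 m.

ΔN = -422 m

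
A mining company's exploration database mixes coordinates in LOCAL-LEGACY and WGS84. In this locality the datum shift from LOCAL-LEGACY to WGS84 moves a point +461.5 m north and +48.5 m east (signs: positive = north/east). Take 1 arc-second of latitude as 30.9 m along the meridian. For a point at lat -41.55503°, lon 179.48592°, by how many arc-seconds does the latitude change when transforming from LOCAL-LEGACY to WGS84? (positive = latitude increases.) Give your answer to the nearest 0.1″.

1″ of latitude = 30.90 m, so Δφ = 461.5 / 30.90 = 14.935″.

Δφ = 14.9″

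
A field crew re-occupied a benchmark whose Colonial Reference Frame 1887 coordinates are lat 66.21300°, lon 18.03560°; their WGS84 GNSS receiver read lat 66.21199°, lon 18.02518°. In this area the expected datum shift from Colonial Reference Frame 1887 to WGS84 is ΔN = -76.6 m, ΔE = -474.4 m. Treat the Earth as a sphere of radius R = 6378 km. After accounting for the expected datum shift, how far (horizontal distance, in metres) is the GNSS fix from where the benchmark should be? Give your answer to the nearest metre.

Observed coordinate differences: Δφ = -0.00101°, Δλ = -0.01042°.
Converting to metres (1° lat = 111317 m, cos φ = 0.403338): observed ΔN = -112.4 m, observed ΔE = -467.8 m.
Subtracting the expected shift leaves a residual of -112.4 − (-76.6) = -35.8 m north and -467.8 − (-474.4) = 6.6 m east.
Residual distance = √((-35.8)² + 6.6²) = 36.4 m.

36 m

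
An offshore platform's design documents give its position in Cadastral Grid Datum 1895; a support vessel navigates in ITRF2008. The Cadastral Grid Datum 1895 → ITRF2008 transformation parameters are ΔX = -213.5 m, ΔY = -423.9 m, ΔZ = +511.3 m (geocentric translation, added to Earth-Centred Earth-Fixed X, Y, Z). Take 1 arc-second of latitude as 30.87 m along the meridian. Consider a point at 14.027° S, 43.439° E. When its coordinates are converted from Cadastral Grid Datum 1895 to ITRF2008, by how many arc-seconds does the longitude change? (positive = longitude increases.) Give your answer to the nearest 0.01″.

Δλ = -5.38″

sin φ = -0.242379, cos φ = 0.970182, sin λ = 0.687582, cos λ = 0.726107.
East component: ΔE = −sin λ·ΔX + cos λ·ΔY = −(0.687582)(-213.5) + (0.726107)(-423.9) = -161.00 m.
1° of latitude spans 3600 × 30.87 = 111132 m; at latitude φ, 1° of longitude spans that × cos φ = 107818.2 m, so Δλ = -161.00 / 107818.2 × 3600 = -5.376″.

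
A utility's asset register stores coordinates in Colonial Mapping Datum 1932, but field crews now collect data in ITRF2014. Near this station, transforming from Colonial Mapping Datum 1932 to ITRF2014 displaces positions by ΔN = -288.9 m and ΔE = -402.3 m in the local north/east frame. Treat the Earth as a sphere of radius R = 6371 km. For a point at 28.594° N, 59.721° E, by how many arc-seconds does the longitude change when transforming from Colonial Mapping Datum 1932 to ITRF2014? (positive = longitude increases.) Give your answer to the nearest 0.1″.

Δλ = -14.8″

At latitude 28.594°, cos φ = 0.878033.
One radian of longitude at latitude φ spans R cos φ, so Δλ = ΔE / (R cos φ) = -402.3 / (6371000 × 0.878033) = -7.1917e-05 rad = -14.834″.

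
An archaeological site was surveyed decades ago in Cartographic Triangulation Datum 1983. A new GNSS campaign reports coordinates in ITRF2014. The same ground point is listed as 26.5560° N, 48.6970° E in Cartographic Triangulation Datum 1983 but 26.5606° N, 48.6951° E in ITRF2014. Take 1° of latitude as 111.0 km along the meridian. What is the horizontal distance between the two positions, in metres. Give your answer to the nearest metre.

544 m

Δφ = 26.5606° − 26.5560° = +0.0046°; Δλ = 48.6951° − 48.6970° = -0.0019°.
ΔN = Δφ × 111000 = 510.6 m; ΔE = Δλ × 111000 × cos(26.5560°) = -0.0019 × 111000 × 0.894498 = -188.6 m.
Distance = √(ΔE² + ΔN²) = √((-188.6)² + 510.6²) = 544.3 m.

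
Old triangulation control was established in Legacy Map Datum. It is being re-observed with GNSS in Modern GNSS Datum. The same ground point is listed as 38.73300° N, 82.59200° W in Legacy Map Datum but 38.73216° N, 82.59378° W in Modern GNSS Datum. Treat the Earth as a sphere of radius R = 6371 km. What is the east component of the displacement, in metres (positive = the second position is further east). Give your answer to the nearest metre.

Δφ = 38.73216° − 38.73300° = -0.00084°; Δλ = -82.59378° − -82.59200° = -0.00178°.
1° along a meridian = πR/180 = 111195 m.
ΔN = Δφ × 111195 = -93.4 m; ΔE = Δλ × 111195 × cos(38.73300°) = -0.00178 × 111195 × 0.780070 = -154.4 m.

ΔE = -154 m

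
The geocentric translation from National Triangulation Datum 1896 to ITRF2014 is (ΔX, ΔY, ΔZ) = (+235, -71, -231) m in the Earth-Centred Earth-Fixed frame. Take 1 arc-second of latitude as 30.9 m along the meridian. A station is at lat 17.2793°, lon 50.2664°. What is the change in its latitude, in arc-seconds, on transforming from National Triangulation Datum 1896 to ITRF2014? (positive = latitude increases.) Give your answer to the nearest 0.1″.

sin φ = 0.297030, cos φ = 0.954868, sin λ = 0.769025, cos λ = 0.639219.
North component: ΔN = −sin φ cos λ·ΔX − sin φ sin λ·ΔY + cos φ·ΔZ = −(0.297030)(0.639219)(235) − (0.297030)(0.769025)(-71) + (0.954868)(-231) = -248.98 m.
1° of latitude spans 3600 × 30.90 = 111240 m, so Δφ = -248.98 / 111240 × 3600 = -8.057″.

Δφ = -8.1″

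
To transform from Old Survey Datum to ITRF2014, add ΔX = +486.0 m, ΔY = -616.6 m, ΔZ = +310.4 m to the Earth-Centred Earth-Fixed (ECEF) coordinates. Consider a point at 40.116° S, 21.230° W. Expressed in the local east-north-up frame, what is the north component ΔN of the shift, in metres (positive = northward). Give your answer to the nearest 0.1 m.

The local north axis is (−sin φ cos λ, −sin φ sin λ, cos φ), giving ΔN = 291.896 + 143.867 + 237.376 = 673.14 m.

ΔN = 673.1 m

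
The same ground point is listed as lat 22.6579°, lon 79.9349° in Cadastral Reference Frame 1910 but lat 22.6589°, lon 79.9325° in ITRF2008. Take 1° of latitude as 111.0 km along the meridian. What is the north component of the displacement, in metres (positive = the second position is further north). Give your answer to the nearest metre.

ΔN = 111 m

Δφ = 22.6589° − 22.6579° = +0.0010°; Δλ = 79.9325° − 79.9349° = -0.0024°.
ΔN = Δφ × 111000 = 111.0 m; ΔE = Δλ × 111000 × cos(22.6579°) = -0.0024 × 111000 × 0.922821 = -245.8 m.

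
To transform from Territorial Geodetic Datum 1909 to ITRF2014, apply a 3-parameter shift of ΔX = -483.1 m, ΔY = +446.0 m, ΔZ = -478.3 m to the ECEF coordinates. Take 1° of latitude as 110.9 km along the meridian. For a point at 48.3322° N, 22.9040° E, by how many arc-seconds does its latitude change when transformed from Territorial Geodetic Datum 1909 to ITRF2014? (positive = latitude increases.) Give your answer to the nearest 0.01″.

sin φ = 0.747012, cos φ = 0.664811, sin λ = 0.389188, cos λ = 0.921158.
North component: ΔN = −sin φ cos λ·ΔX − sin φ sin λ·ΔY + cos φ·ΔZ = −(0.747012)(0.921158)(-483.1) − (0.747012)(0.389188)(446.0) + (0.664811)(-478.3) = -115.21 m.
1° of latitude spans 110900 m, so Δφ = -115.21 / 110900 × 3600 = -3.740″.

Δφ = -3.74″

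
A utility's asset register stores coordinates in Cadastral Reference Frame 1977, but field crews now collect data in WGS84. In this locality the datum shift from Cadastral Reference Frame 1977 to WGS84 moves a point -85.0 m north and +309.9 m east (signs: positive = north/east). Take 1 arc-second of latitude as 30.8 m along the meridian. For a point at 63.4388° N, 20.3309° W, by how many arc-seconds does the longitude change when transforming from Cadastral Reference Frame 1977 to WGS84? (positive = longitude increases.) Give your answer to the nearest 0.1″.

At latitude 63.4388°, cos φ = 0.447153.
1″ of longitude at this latitude = 30.80 × cos φ = 13.7723 m, so Δλ = 309.9 / 13.7723 = 22.502″.

Δλ = 22.5″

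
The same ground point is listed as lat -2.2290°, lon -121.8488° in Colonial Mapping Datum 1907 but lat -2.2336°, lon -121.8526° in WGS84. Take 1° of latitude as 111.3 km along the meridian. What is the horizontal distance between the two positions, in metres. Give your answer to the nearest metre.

664 m

Δφ = -2.2336° − -2.2290° = -0.0046°; Δλ = -121.8526° − -121.8488° = -0.0038°.
ΔN = Δφ × 111300 = -512.0 m; ΔE = Δλ × 111300 × cos(-2.2290°) = -0.0038 × 111300 × 0.999243 = -422.6 m.
Distance = √(ΔE² + ΔN²) = √((-422.6)² + (-512.0)²) = 663.9 m.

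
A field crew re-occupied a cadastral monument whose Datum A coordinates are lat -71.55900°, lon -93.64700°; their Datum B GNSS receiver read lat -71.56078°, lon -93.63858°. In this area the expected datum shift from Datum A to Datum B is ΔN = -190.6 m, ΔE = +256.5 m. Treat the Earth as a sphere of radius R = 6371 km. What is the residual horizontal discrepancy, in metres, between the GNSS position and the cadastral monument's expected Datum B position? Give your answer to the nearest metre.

40 m

Observed coordinate differences: Δφ = -0.00178°, Δλ = +0.00842°.
Converting to metres (1° lat = 111195 m, cos φ = 0.316328): observed ΔN = -197.9 m, observed ΔE = 296.2 m.
Subtracting the expected shift leaves a residual of -197.9 − (-190.6) = -7.3 m north and 296.2 − (256.5) = 39.7 m east.
Residual distance = √((-7.3)² + 39.7²) = 40.3 m.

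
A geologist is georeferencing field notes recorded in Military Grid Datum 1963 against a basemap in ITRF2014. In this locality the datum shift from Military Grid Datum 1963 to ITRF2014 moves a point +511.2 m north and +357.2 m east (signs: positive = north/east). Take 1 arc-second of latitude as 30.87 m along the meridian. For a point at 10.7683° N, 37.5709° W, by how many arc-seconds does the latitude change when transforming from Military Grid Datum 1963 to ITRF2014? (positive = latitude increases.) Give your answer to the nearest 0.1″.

Δφ = 16.6″

1″ of latitude = 30.87 m, so Δφ = 511.2 / 30.87 = 16.560″.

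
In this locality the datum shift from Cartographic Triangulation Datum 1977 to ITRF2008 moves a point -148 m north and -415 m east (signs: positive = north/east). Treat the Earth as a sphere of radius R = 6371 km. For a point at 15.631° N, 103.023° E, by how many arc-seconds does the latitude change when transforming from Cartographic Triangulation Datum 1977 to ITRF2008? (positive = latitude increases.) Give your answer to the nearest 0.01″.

On a sphere of radius R, 1 rad of latitude = R, so Δφ = ΔN / R = -148.0 / 6371000 = -2.3230e-05 rad = -4.792″.

Δφ = -4.79″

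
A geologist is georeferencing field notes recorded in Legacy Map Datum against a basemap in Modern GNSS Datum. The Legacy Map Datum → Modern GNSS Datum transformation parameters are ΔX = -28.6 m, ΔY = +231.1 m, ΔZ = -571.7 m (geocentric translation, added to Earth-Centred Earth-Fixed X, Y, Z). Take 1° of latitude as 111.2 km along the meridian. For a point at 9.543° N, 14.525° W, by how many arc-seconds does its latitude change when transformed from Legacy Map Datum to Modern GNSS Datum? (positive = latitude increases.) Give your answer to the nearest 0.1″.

sin φ = 0.165788, cos φ = 0.986161, sin λ = -0.250802, cos λ = 0.968038.
North component: ΔN = −sin φ cos λ·ΔX − sin φ sin λ·ΔY + cos φ·ΔZ = −(0.165788)(0.968038)(-28.6) − (0.165788)(-0.250802)(231.1) + (0.986161)(-571.7) = -549.59 m.
1° of latitude spans 111200 m, so Δφ = -549.59 / 111200 × 3600 = -17.792″.

Δφ = -17.8″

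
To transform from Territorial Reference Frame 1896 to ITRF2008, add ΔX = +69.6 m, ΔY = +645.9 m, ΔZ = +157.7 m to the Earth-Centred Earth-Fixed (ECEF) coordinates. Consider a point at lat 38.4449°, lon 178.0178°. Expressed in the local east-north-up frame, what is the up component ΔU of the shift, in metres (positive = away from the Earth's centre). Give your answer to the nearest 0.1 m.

The local up (radial) axis is (cos φ cos λ, cos φ sin λ, sin φ), giving ΔU = -54.479 + 17.498 + 98.052 = 61.07 m.

ΔU = 61.1 m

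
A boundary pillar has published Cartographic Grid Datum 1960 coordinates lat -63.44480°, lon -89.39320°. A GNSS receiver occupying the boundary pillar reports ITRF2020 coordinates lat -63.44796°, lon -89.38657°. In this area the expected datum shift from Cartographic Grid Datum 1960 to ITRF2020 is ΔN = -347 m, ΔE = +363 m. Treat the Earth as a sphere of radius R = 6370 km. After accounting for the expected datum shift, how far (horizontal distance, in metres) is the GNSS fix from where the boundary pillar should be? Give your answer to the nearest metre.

34 m

Observed coordinate differences: Δφ = -0.00316°, Δλ = +0.00663°.
Converting to metres (1° lat = 111177 m, cos φ = 0.447060): observed ΔN = -351.3 m, observed ΔE = 329.5 m.
Subtracting the expected shift leaves a residual of -351.3 − (-347) = -4.3 m north and 329.5 − (363) = -33.5 m east.
Residual distance = √((-4.3)² + (-33.5)²) = 33.7 m.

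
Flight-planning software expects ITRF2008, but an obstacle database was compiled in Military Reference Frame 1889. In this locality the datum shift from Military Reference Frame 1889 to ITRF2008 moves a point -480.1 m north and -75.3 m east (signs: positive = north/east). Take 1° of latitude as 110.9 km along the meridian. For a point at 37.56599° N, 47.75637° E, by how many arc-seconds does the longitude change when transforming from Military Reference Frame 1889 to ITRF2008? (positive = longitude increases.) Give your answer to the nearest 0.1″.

At latitude 37.56599°, cos φ = 0.792652.
1° of longitude at this latitude = 110.9 × cos φ = 87.91 km, so Δλ = -75.3 / 87905.1 = -0.0008566° = -3.084″.

Δλ = -3.1″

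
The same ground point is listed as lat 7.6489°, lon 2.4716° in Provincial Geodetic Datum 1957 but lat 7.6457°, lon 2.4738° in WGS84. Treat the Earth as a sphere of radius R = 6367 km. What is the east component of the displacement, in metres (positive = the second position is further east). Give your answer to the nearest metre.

ΔE = 242 m

Δφ = 7.6457° − 7.6489° = -0.0032°; Δλ = 2.4738° − 2.4716° = +0.0022°.
1° along a meridian = πR/180 = 111125 m.
ΔN = Δφ × 111125 = -355.6 m; ΔE = Δλ × 111125 × cos(7.6489°) = +0.0022 × 111125 × 0.991102 = 242.3 m.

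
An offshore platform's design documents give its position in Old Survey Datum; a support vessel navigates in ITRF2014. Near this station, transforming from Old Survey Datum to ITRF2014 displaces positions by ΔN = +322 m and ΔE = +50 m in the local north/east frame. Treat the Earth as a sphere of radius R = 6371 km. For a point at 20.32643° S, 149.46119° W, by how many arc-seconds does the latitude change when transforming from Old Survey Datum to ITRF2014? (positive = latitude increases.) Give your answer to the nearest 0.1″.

Δφ = 10.4″

On a sphere of radius R, 1 rad of latitude = R, so Δφ = ΔN / R = 322.0 / 6371000 = 5.0542e-05 rad = 10.425″.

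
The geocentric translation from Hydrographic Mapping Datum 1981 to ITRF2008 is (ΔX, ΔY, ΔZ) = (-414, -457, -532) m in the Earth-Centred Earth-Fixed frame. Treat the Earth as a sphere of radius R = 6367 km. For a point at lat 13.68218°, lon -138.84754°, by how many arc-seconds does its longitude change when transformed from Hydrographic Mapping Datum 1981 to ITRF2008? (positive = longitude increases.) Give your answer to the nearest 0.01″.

Δλ = 2.39″

sin φ = 0.236536, cos φ = 0.971623, sin λ = -0.658065, cos λ = -0.752961.
East component: ΔE = −sin λ·ΔX + cos λ·ΔY = −(-0.658065)(-414) + (-0.752961)(-457) = 71.66 m.
1° of latitude spans πR/180 = 111125 m; at latitude φ, 1° of longitude spans that × cos φ = 107971.7 m, so Δλ = 71.66 / 107971.7 × 3600 = 2.389″.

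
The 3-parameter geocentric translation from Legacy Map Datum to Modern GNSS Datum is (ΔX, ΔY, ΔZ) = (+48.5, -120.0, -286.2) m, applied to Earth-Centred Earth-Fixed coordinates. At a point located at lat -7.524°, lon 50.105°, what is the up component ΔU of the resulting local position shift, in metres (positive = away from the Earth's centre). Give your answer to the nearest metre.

The local up (radial) axis is (cos φ cos λ, cos φ sin λ, sin φ), giving ΔU = 30.839 − 91.274 + 37.475 = -22.96 m.

ΔU = -23 m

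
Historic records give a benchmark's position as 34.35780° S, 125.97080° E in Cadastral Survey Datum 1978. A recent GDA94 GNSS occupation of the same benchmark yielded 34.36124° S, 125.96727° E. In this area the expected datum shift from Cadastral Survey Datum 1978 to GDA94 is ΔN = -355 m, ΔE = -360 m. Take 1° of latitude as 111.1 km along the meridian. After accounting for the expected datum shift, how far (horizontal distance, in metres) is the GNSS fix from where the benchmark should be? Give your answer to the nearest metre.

Observed coordinate differences: Δφ = -0.00344°, Δλ = -0.00353°.
Converting to metres (1° lat = 111100 m, cos φ = 0.825529): observed ΔN = -382.2 m, observed ΔE = -323.8 m.
Subtracting the expected shift leaves a residual of -382.2 − (-355) = -27.2 m north and -323.8 − (-360) = 36.2 m east.
Residual distance = √((-27.2)² + 36.2²) = 45.3 m.

45 m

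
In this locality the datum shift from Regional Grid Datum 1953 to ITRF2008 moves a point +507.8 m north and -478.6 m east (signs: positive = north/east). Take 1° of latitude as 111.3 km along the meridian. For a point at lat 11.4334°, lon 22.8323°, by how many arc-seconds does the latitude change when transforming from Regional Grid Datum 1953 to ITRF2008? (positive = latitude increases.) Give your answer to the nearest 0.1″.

1° of latitude = 111.3 km, so Δφ = 507.8 / 111300 = 0.0045624° = 16.425″.

Δφ = 16.4″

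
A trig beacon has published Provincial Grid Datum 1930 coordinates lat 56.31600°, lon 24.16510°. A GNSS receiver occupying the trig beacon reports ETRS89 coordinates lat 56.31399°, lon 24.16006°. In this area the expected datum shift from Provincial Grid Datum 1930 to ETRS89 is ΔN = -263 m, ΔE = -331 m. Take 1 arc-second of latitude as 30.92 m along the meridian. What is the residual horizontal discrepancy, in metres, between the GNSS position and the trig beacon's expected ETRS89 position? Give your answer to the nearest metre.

44 m

Observed coordinate differences: Δφ = -0.00201°, Δλ = -0.00504°.
Converting to metres (1° lat = 111312 m, cos φ = 0.554612): observed ΔN = -223.7 m, observed ΔE = -311.1 m.
Subtracting the expected shift leaves a residual of -223.7 − (-263) = 39.3 m north and -311.1 − (-331) = 19.9 m east.
Residual distance = √(39.3² + 19.9²) = 44.0 m.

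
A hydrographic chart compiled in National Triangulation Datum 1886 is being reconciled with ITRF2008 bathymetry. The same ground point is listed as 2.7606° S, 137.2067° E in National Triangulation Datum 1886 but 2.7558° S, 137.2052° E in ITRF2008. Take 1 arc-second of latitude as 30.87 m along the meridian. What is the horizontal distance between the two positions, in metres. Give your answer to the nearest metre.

Δφ = -2.7558° − -2.7606° = +0.0048°; Δλ = 137.2052° − 137.2067° = -0.0015°.
1° of latitude = 3600 × 30.87 = 111132 m.
ΔN = Δφ × 111132 = 533.4 m; ΔE = Δλ × 111132 × cos(-2.7606°) = -0.0015 × 111132 × 0.998839 = -166.5 m.
Distance = √(ΔE² + ΔN²) = √((-166.5)² + 533.4²) = 558.8 m.

559 m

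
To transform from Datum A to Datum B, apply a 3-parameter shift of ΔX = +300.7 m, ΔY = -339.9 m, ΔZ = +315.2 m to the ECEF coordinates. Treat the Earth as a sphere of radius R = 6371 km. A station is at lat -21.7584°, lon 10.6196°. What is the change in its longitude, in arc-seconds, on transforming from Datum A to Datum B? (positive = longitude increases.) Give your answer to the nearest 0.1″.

Δλ = -13.6″

sin φ = -0.370694, cos φ = 0.928755, sin λ = 0.184288, cos λ = 0.982872.
East component: ΔE = −sin λ·ΔX + cos λ·ΔY = −(0.184288)(300.7) + (0.982872)(-339.9) = -389.49 m.
1° of latitude spans πR/180 = 111195 m; at latitude φ, 1° of longitude spans that × cos φ = 103272.9 m, so Δλ = -389.49 / 103272.9 × 3600 = -13.577″.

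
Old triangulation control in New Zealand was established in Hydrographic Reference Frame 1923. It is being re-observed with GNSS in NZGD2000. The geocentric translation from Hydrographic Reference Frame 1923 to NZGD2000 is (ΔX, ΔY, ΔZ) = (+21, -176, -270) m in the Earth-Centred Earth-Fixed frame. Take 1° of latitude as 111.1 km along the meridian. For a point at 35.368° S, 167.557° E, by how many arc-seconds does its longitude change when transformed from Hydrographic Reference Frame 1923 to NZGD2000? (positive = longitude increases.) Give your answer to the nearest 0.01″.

sin φ = -0.578826, cos φ = 0.815451, sin λ = 0.215468, cos λ = -0.976511.
East component: ΔE = −sin λ·ΔX + cos λ·ΔY = −(0.215468)(21) + (-0.976511)(-176) = 167.34 m.
1° of latitude spans 111100 m; at latitude φ, 1° of longitude spans that × cos φ = 90596.6 m, so Δλ = 167.34 / 90596.6 × 3600 = 6.650″.

Δλ = 6.65″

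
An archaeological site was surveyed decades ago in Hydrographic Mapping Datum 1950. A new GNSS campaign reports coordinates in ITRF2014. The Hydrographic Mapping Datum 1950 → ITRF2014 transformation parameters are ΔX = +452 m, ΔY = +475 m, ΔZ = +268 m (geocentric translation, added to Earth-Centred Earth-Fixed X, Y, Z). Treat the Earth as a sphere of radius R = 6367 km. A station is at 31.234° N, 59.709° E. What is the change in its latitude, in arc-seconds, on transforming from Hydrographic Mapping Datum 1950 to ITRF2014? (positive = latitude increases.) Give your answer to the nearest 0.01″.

Δφ = -3.30″

sin φ = 0.518535, cos φ = 0.855057, sin λ = 0.863475, cos λ = 0.504392.
North component: ΔN = −sin φ cos λ·ΔX − sin φ sin λ·ΔY + cos φ·ΔZ = −(0.518535)(0.504392)(452) − (0.518535)(0.863475)(475) + (0.855057)(268) = -101.74 m.
1° of latitude spans πR/180 = 111125 m, so Δφ = -101.74 / 111125 × 3600 = -3.296″.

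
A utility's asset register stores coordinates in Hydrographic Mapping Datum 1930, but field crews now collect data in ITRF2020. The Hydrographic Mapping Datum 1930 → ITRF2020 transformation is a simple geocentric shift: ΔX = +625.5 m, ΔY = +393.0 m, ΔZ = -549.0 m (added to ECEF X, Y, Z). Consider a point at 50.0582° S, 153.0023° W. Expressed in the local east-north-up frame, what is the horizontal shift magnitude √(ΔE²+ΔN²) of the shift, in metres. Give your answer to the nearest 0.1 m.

The local east axis at (φ, λ) is (−sin λ, cos λ, 0), so ΔE = −sin(-153.0023°)·625.5 + cos(-153.0023°)·393.0 = -66.22 m.
The local north axis is (−sin φ cos λ, −sin φ sin λ, cos φ), giving ΔN = -427.308 − 136.782 − 352.463 = -916.55 m.
Horizontal magnitude = √(ΔE² + ΔN²) = √((-66.22)² + (-916.55)²) = 918.94 m.

918.9 m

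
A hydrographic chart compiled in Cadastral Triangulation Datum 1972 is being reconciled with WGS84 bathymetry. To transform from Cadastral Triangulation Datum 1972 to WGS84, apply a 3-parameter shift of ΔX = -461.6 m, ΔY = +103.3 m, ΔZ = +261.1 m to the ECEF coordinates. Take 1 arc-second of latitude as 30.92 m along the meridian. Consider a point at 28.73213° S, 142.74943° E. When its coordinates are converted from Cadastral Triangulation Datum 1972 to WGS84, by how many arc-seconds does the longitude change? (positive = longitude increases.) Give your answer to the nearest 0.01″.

sin φ = -0.480715, cos φ = 0.876877, sin λ = 0.605302, cos λ = -0.795996.
East component: ΔE = −sin λ·ΔX + cos λ·ΔY = −(0.605302)(-461.6) + (-0.795996)(103.3) = 197.18 m.
1° of latitude spans 3600 × 30.92 = 111312 m; at latitude φ, 1° of longitude spans that × cos φ = 97606.9 m, so Δλ = 197.18 / 97606.9 × 3600 = 7.273″.

Δλ = 7.27″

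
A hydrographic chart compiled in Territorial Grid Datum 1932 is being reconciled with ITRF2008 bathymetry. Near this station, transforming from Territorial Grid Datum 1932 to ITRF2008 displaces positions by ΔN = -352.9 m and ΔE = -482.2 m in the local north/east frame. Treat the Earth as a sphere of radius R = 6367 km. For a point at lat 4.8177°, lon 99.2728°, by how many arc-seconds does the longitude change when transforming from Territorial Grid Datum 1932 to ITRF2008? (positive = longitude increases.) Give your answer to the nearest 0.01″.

Δλ = -15.68″

At latitude 4.8177°, cos φ = 0.996467.
One radian of longitude at latitude φ spans R cos φ, so Δλ = ΔE / (R cos φ) = -482.2 / (6367000 × 0.996467) = -7.6003e-05 rad = -15.677″.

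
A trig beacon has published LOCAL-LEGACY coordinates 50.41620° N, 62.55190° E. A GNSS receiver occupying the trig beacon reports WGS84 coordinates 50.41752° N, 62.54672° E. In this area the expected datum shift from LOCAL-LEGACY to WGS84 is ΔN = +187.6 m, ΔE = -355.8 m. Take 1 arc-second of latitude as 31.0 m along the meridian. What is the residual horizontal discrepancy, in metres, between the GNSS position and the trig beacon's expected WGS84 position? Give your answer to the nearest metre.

42 m

Observed coordinate differences: Δφ = +0.00132°, Δλ = -0.00518°.
Converting to metres (1° lat = 111600 m, cos φ = 0.637206): observed ΔN = 147.3 m, observed ΔE = -368.4 m.
Subtracting the expected shift leaves a residual of 147.3 − (187.6) = -40.3 m north and -368.4 − (-355.8) = -12.6 m east.
Residual distance = √((-40.3)² + (-12.6)²) = 42.2 m.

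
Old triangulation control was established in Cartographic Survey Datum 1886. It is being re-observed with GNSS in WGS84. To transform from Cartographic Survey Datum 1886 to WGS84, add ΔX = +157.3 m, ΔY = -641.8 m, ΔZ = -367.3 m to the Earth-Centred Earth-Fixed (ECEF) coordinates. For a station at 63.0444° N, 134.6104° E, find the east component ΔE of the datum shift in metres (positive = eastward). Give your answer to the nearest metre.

ΔE = 339 m

The local east axis at (φ, λ) is (−sin λ, cos λ, 0), so ΔE = −sin(134.6104°)·157.3 + cos(134.6104°)·(-641.8) = 338.74 m.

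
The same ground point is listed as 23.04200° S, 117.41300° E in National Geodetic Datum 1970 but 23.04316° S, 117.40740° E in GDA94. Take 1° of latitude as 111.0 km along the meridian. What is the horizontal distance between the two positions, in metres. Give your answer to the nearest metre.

Δφ = -23.04316° − -23.04200° = -0.00116°; Δλ = 117.40740° − 117.41300° = -0.00560°.
ΔN = Δφ × 111000 = -128.8 m; ΔE = Δλ × 111000 × cos(-23.04200°) = -0.00560 × 111000 × 0.920218 = -572.0 m.
Distance = √(ΔE² + ΔN²) = √((-572.0)² + (-128.8)²) = 586.3 m.

586 m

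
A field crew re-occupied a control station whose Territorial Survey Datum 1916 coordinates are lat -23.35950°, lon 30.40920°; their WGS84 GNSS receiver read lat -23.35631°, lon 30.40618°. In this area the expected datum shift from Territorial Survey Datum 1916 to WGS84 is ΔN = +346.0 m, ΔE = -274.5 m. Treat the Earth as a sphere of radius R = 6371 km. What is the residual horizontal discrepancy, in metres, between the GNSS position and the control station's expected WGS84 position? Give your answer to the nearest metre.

Observed coordinate differences: Δφ = +0.00319°, Δλ = -0.00302°.
Converting to metres (1° lat = 111195 m, cos φ = 0.918035): observed ΔN = 354.7 m, observed ΔE = -308.3 m.
Subtracting the expected shift leaves a residual of 354.7 − (346.0) = 8.7 m north and -308.3 − (-274.5) = -33.8 m east.
Residual distance = √(8.7² + (-33.8)²) = 34.9 m.

35 m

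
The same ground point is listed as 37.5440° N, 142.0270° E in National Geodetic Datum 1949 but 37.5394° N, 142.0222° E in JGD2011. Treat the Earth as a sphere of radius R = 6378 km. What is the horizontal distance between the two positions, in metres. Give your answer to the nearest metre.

Δφ = 37.5394° − 37.5440° = -0.0046°; Δλ = 142.0222° − 142.0270° = -0.0048°.
1° along a meridian = πR/180 = 111317 m.
ΔN = Δφ × 111317 = -512.1 m; ΔE = Δλ × 111317 × cos(37.5440°) = -0.0048 × 111317 × 0.792886 = -423.7 m.
Distance = √(ΔE² + ΔN²) = √((-423.7)² + (-512.1)²) = 664.6 m.

665 m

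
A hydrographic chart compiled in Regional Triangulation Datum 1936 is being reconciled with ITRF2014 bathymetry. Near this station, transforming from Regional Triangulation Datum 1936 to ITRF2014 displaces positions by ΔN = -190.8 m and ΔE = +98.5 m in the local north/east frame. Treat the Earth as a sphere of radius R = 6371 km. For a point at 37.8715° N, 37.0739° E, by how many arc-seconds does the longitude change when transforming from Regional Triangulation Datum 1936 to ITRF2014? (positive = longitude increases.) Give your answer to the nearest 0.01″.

At latitude 37.8715°, cos φ = 0.789390.
One radian of longitude at latitude φ spans R cos φ, so Δλ = ΔE / (R cos φ) = 98.5 / (6371000 × 0.789390) = 1.9586e-05 rad = 4.040″.

Δλ = 4.04″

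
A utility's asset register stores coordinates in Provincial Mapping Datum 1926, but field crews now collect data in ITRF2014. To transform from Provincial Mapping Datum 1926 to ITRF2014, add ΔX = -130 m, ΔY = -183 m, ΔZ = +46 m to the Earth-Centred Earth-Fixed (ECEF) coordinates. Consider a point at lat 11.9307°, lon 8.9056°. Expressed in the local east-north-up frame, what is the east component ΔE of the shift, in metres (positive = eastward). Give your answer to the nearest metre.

At φ = 11.9307°, λ = 8.9056°: sin φ = 0.206728, cos φ = 0.978398, sin λ = 0.154807, cos λ = 0.987945.
ΔE = −sin λ·ΔX + cos λ·ΔY = −(0.154807)·(-130) + (0.987945)·(-183) = -160.67 m.

ΔE = -161 m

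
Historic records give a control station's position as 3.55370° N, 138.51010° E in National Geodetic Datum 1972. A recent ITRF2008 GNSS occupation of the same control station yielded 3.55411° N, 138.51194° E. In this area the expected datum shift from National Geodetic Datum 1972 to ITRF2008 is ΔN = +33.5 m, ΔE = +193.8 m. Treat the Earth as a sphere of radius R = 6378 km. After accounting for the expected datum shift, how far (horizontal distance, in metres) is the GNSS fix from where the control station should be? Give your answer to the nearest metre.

Observed coordinate differences: Δφ = +0.00041°, Δλ = +0.00184°.
Converting to metres (1° lat = 111317 m, cos φ = 0.998077): observed ΔN = 45.6 m, observed ΔE = 204.4 m.
Subtracting the expected shift leaves a residual of 45.6 − (33.5) = 12.1 m north and 204.4 − (193.8) = 10.6 m east.
Residual distance = √(12.1² + 10.6²) = 16.1 m.

16 m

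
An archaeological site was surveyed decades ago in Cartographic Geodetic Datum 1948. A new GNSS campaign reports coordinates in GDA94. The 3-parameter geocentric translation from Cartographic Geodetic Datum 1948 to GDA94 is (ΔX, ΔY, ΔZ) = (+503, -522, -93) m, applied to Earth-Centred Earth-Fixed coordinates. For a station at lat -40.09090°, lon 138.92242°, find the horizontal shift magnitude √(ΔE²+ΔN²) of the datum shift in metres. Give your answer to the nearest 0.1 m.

539.9 m

The local east axis at (φ, λ) is (−sin λ, cos λ, 0), so ΔE = −sin(138.92242°)·503 + cos(138.92242°)·(-522) = 62.98 m.
The local north axis is (−sin φ cos λ, −sin φ sin λ, cos φ), giving ΔN = -244.187 − 220.890 − 71.147 = -536.22 m.
Horizontal magnitude = √(ΔE² + ΔN²) = √(62.98² + (-536.22)²) = 539.91 m.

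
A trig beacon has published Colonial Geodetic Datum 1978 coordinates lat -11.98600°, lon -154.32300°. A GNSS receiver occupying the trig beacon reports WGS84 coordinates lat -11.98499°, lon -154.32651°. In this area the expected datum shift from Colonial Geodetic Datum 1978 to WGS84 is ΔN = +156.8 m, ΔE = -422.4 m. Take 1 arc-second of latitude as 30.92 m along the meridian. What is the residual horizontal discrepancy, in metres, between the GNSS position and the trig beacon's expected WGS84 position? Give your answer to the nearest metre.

Observed coordinate differences: Δφ = +0.00101°, Δλ = -0.00351°.
Converting to metres (1° lat = 111312 m, cos φ = 0.978198): observed ΔN = 112.4 m, observed ΔE = -382.2 m.
Subtracting the expected shift leaves a residual of 112.4 − (156.8) = -44.4 m north and -382.2 − (-422.4) = 40.2 m east.
Residual distance = √((-44.4)² + 40.2²) = 59.9 m.

60 m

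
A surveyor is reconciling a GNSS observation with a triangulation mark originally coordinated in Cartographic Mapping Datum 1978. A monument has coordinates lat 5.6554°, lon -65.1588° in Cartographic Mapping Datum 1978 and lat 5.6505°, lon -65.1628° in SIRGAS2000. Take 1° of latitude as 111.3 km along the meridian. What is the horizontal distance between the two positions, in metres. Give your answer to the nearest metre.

703 m

Δφ = 5.6505° − 5.6554° = -0.0049°; Δλ = -65.1628° − -65.1588° = -0.0040°.
ΔN = Δφ × 111300 = -545.4 m; ΔE = Δλ × 111300 × cos(5.6554°) = -0.0040 × 111300 × 0.995133 = -443.0 m.
Distance = √(ΔE² + ΔN²) = √((-443.0)² + (-545.4)²) = 702.6 m.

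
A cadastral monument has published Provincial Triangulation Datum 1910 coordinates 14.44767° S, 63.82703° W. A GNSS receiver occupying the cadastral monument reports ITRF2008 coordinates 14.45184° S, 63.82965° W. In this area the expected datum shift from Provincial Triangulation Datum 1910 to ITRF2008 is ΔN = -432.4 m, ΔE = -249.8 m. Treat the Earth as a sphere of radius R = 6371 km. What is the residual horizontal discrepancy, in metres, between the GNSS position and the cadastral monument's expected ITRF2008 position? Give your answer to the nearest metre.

Observed coordinate differences: Δφ = -0.00417°, Δλ = -0.00262°.
Converting to metres (1° lat = 111195 m, cos φ = 0.968376): observed ΔN = -463.7 m, observed ΔE = -282.1 m.
Subtracting the expected shift leaves a residual of -463.7 − (-432.4) = -31.3 m north and -282.1 − (-249.8) = -32.3 m east.
Residual distance = √((-31.3)² + (-32.3)²) = 45.0 m.

45 m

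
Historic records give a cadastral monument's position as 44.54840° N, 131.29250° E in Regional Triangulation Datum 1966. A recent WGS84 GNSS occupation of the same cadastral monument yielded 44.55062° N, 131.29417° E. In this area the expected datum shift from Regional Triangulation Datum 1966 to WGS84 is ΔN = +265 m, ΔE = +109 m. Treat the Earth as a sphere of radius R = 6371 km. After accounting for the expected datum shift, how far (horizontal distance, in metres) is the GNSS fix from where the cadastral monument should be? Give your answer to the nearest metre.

Observed coordinate differences: Δφ = +0.00222°, Δλ = +0.00167°.
Converting to metres (1° lat = 111195 m, cos φ = 0.712658): observed ΔN = 246.9 m, observed ΔE = 132.3 m.
Subtracting the expected shift leaves a residual of 246.9 − (265) = -18.1 m north and 132.3 − (109) = 23.3 m east.
Residual distance = √((-18.1)² + 23.3²) = 29.6 m.

30 m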